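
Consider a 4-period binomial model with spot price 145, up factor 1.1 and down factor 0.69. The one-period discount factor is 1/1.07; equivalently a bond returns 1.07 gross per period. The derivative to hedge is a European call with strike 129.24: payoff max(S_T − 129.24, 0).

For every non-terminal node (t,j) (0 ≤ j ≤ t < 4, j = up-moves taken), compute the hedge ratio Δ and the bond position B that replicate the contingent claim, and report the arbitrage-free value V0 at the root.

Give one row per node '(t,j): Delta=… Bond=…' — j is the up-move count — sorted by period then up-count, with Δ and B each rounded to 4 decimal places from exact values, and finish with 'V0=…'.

No-arbitrage ⇒ martingale measure with p* = (R−d)/(u−d) = 0.9268.
At expiry t=4: V(4,0)=0.0000, V(4,1)=0.0000, V(4,2)=0.0000, V(4,3)=3.9266, V(4,4)=83.0545
(3,0): S=47.6338. Δ = (V_up−V_dn)/(S_up−S_dn) = (0.0000−0.0000)/(52.3972−32.8673) = 0.0000. V = [p*·0.0000 + (1−p*)·0.0000]/1.07 = 0.0000. B = V − Δ·S = 0.0000.
(3,1): S=75.9379. Δ = (V_up−V_dn)/(S_up−S_dn) = (0.0000−0.0000)/(83.5317−52.3972) = 0.0000. V = [p*·0.0000 + (1−p*)·0.0000]/1.07 = 0.0000. B = V − Δ·S = 0.0000.
(3,2): S=121.0605. Δ = (V_up−V_dn)/(S_up−S_dn) = (3.9266−0.0000)/(133.1666−83.5317) = 0.0791. V = [p*·3.9266 + (1−p*)·0.0000]/1.07 = 3.4012. B = V − Δ·S = -6.1758.
(3,3): S=192.9950. Δ = (V_up−V_dn)/(S_up−S_dn) = (83.0545−3.9266)/(212.2945−133.1666) = 1.0000. V = [p*·83.0545 + (1−p*)·3.9266]/1.07 = 72.2100. B = V − Δ·S = -120.7850.
(2,0): S=69.0345. Δ = (V_up−V_dn)/(S_up−S_dn) = (0.0000−0.0000)/(75.9380−47.6338) = 0.0000. V = [p*·0.0000 + (1−p*)·0.0000]/1.07 = 0.0000. B = V − Δ·S = 0.0000.
(2,1): S=110.0550. Δ = (V_up−V_dn)/(S_up−S_dn) = (3.4012−0.0000)/(121.0605−75.9379) = 0.0754. V = [p*·3.4012 + (1−p*)·0.0000]/1.07 = 2.9461. B = V − Δ·S = -5.3494.
(2,2): S=175.4500. Δ = (V_up−V_dn)/(S_up−S_dn) = (72.2100−3.4012)/(192.9950−121.0605) = 0.9565. V = [p*·72.2100 + (1−p*)·3.4012]/1.07 = 62.7805. B = V − Δ·S = -105.0458.
(1,0): S=100.0500. Δ = (V_up−V_dn)/(S_up−S_dn) = (2.9461−0.0000)/(110.0550−69.0345) = 0.0718. V = [p*·2.9461 + (1−p*)·0.0000]/1.07 = 2.5519. B = V − Δ·S = -4.6337.
(1,1): S=159.5000. Δ = (V_up−V_dn)/(S_up−S_dn) = (62.7805−2.9461)/(175.4500−110.0550) = 0.9150. V = [p*·62.7805 + (1−p*)·2.9461]/1.07 = 54.5817. B = V − Δ·S = -91.3560.
(0,0): S=145.0000. Δ = (V_up−V_dn)/(S_up−S_dn) = (54.5817−2.5519)/(159.5000−100.0500) = 0.8752. V = [p*·54.5817 + (1−p*)·2.5519]/1.07 = 47.4529. B = V − Δ·S = -79.4490.
Self-financing check: at every node Δ·S+B equals the discounted successor values.

(0,0): Delta=0.8752 Bond=-79.4490
(1,0): Delta=0.0718 Bond=-4.6337
(1,1): Delta=0.9150 Bond=-91.3560
(2,0): Delta=0.0000 Bond=0.0000
(2,1): Delta=0.0754 Bond=-5.3494
(2,2): Delta=0.9565 Bond=-105.0458
(3,0): Delta=0.0000 Bond=0.0000
(3,1): Delta=0.0000 Bond=0.0000
(3,2): Delta=0.0791 Bond=-6.1758
(3,3): Delta=1.0000 Bond=-120.7850
V0=47.4529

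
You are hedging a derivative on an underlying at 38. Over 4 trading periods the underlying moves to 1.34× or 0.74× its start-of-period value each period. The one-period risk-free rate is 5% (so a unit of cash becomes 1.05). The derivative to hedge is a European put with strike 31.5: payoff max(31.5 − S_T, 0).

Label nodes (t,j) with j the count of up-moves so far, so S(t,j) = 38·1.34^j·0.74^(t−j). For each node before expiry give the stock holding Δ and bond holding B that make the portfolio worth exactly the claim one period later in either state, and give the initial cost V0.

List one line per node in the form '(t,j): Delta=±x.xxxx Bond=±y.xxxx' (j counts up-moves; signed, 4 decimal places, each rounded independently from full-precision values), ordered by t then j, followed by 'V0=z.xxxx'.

(0,0): Delta=-0.1886 Bond=10.1553
(1,0): Delta=-0.4078 Bond=16.8267
(1,1): Delta=-0.0754 Bond=4.8972
(2,0): Delta=-0.7689 Bond=25.1820
(2,1): Delta=-0.2212 Bond=10.6388
(2,2): Delta=0.0000 Bond=0.0000
(3,0): Delta=-1.0000 Bond=30.0000
(3,1): Delta=-0.6495 Bond=23.1118
(3,2): Delta=0.0000 Bond=0.0000
(3,3): Delta=0.0000 Bond=0.0000
V0=2.9887

Since d<R<u, set p* = (R−d)/(u−d) = 0.5167; price each node as the discounted p*-expectation of its children.
At expiry t=4: V(4,0)=20.1051, V(4,1)=10.8660, V(4,2)=0.0000, V(4,3)=0.0000, V(4,4)=0.0000
(3,0): S=15.3985. Δ = (V_up−V_dn)/(S_up−S_dn) = (10.8660−20.1051)/(20.6340−11.3949) = -1.0000. V = [p*·10.8660 + (1−p*)·20.1051]/1.05 = 14.6015. B = V − Δ·S = 30.0000.
(3,1): S=27.8838. Δ = (V_up−V_dn)/(S_up−S_dn) = (0.0000−10.8660)/(37.3643−20.6340) = -0.6495. V = [p*·0.0000 + (1−p*)·10.8660]/1.05 = 5.0018. B = V − Δ·S = 23.1118.
(3,2): S=50.4923. Δ = (V_up−V_dn)/(S_up−S_dn) = (0.0000−0.0000)/(67.6596−37.3643) = 0.0000. V = [p*·0.0000 + (1−p*)·0.0000]/1.05 = 0.0000. B = V − Δ·S = 0.0000.
(3,3): S=91.4320. Δ = (V_up−V_dn)/(S_up−S_dn) = (0.0000−0.0000)/(122.5188−67.6596) = 0.0000. V = [p*·0.0000 + (1−p*)·0.0000]/1.05 = 0.0000. B = V − Δ·S = 0.0000.
(2,0): S=20.8088. Δ = (V_up−V_dn)/(S_up−S_dn) = (5.0018−14.6015)/(27.8838−15.3985) = -0.7689. V = [p*·5.0018 + (1−p*)·14.6015]/1.05 = 9.1825. B = V − Δ·S = 25.1820.
(2,1): S=37.6808. Δ = (V_up−V_dn)/(S_up−S_dn) = (0.0000−5.0018)/(50.4923−27.8838) = -0.2212. V = [p*·0.0000 + (1−p*)·5.0018]/1.05 = 2.3024. B = V − Δ·S = 10.6388.
(2,2): S=68.2328. Δ = (V_up−V_dn)/(S_up−S_dn) = (0.0000−0.0000)/(91.4320−50.4923) = 0.0000. V = [p*·0.0000 + (1−p*)·0.0000]/1.05 = 0.0000. B = V − Δ·S = 0.0000.
(1,0): S=28.1200. Δ = (V_up−V_dn)/(S_up−S_dn) = (2.3024−9.1825)/(37.6808−20.8088) = -0.4078. V = [p*·2.3024 + (1−p*)·9.1825]/1.05 = 5.3598. B = V − Δ·S = 16.8267.
(1,1): S=50.9200. Δ = (V_up−V_dn)/(S_up−S_dn) = (0.0000−2.3024)/(68.2328−37.6808) = -0.0754. V = [p*·0.0000 + (1−p*)·2.3024]/1.05 = 1.0598. B = V − Δ·S = 4.8972.
(0,0): S=38.0000. Δ = (V_up−V_dn)/(S_up−S_dn) = (1.0598−5.3598)/(50.9200−28.1200) = -0.1886. V = [p*·1.0598 + (1−p*)·5.3598]/1.05 = 2.9887. B = V − Δ·S = 10.1553.
The time-0 hedge costs 2.9887, which is the no-arbitrage price.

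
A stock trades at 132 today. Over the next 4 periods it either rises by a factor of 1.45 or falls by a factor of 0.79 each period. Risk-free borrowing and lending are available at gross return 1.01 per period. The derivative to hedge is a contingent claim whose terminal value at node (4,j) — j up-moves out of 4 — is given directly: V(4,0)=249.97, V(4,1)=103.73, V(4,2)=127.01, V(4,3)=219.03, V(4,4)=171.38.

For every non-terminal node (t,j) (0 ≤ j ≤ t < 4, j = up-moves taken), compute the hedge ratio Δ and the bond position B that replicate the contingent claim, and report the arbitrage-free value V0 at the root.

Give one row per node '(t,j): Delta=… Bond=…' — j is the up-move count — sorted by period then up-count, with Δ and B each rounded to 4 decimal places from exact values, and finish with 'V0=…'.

(0,0): Delta=-0.1593 Bond=166.8457
(1,0): Delta=-0.6328 Bond=217.8848
(1,1): Delta=0.3566 Bond=69.7728
(2,0): Delta=-1.6340 Bond=302.5502
(2,1): Delta=0.4583 Bond=55.0907
(2,2): Delta=0.2457 Bond=101.2304
(3,0): Delta=-3.4046 Bond=420.8068
(3,1): Delta=0.2953 Bond=75.1134
(3,2): Delta=0.6359 Bond=16.6979
(3,3): Delta=-0.1794 Bond=273.3323
V0=145.8168

Since d<R<u, set p* = (R−d)/(u−d) = 0.3333; price each node as the discounted p*-expectation of its children.
At expiry t=4: V(4,0)=249.9700, V(4,1)=103.7300, V(4,2)=127.0100, V(4,3)=219.0300, V(4,4)=171.3800
(3,0): S=65.0811. Δ = (V_up−V_dn)/(S_up−S_dn) = (103.7300−249.9700)/(94.3677−51.4141) = -3.4046. V = [p*·103.7300 + (1−p*)·249.9700]/1.01 = 199.2310. B = V − Δ·S = 420.8068.
(3,1): S=119.4527. Δ = (V_up−V_dn)/(S_up−S_dn) = (127.0100−103.7300)/(173.2065−94.3677) = 0.2953. V = [p*·127.0100 + (1−p*)·103.7300]/1.01 = 110.3861. B = V − Δ·S = 75.1134.
(3,2): S=219.2487. Δ = (V_up−V_dn)/(S_up−S_dn) = (219.0300−127.0100)/(317.9106−173.2065) = 0.6359. V = [p*·219.0300 + (1−p*)·127.0100]/1.01 = 156.1221. B = V − Δ·S = 16.6979.
(3,3): S=402.4185. Δ = (V_up−V_dn)/(S_up−S_dn) = (171.3800−219.0300)/(583.5068−317.9106) = -0.1794. V = [p*·171.3800 + (1−p*)·219.0300]/1.01 = 201.1353. B = V − Δ·S = 273.3323.
(2,0): S=82.3812. Δ = (V_up−V_dn)/(S_up−S_dn) = (110.3861−199.2310)/(119.4527−65.0811) = -1.6340. V = [p*·110.3861 + (1−p*)·199.2310]/1.01 = 167.9367. B = V − Δ·S = 302.5502.
(2,1): S=151.2060. Δ = (V_up−V_dn)/(S_up−S_dn) = (156.1221−110.3861)/(219.2487−119.4527) = 0.4583. V = [p*·156.1221 + (1−p*)·110.3861]/1.01 = 124.3876. B = V − Δ·S = 55.0907.
(2,2): S=277.5300. Δ = (V_up−V_dn)/(S_up−S_dn) = (201.1353−156.1221)/(402.4185−219.2487) = 0.2457. V = [p*·201.1353 + (1−p*)·156.1221]/1.01 = 169.4322. B = V − Δ·S = 101.2304.
(1,0): S=104.2800. Δ = (V_up−V_dn)/(S_up−S_dn) = (124.3876−167.9367)/(151.2060−82.3812) = -0.6328. V = [p*·124.3876 + (1−p*)·167.9367]/1.01 = 151.9013. B = V − Δ·S = 217.8848.
(1,1): S=191.4000. Δ = (V_up−V_dn)/(S_up−S_dn) = (169.4322−124.3876)/(277.5300−151.2060) = 0.3566. V = [p*·169.4322 + (1−p*)·124.3876]/1.01 = 138.0222. B = V − Δ·S = 69.7728.
(0,0): S=132.0000. Δ = (V_up−V_dn)/(S_up−S_dn) = (138.0222−151.9013)/(191.4000−104.2800) = -0.1593. V = [p*·138.0222 + (1−p*)·151.9013]/1.01 = 145.8168. B = V − Δ·S = 166.8457.
Check: Δ(0,0)·S0 + B(0,0) = 145.8168 = V0.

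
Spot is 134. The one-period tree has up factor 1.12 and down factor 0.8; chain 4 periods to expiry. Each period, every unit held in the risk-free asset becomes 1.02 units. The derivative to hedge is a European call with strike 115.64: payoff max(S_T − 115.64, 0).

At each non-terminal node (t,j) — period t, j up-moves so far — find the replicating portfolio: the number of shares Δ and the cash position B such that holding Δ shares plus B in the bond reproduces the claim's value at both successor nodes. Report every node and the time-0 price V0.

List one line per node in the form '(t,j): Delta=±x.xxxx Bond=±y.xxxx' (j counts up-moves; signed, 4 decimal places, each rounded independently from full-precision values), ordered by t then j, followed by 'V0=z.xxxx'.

(0,0): Delta=0.7707 Bond=-70.5031
(1,0): Delta=0.4631 Bond=-38.9367
(1,1): Delta=0.8706 Bond=-86.9024
(2,0): Delta=0.0000 Bond=0.0000
(2,1): Delta=0.6135 Bond=-57.7679
(2,2): Delta=0.9541 Bond=-102.6735
(3,0): Delta=0.0000 Bond=0.0000
(3,1): Delta=0.0000 Bond=0.0000
(3,2): Delta=0.8126 Bond=-85.7066
(3,3): Delta=1.0000 Bond=-113.3725
V0=32.7728

The replicating-portfolio and risk-neutral prices coincide; use p* = (1.02−0.8)/(1.12−0.8) = 0.6875 for the latter.
At expiry t=4: V(4,0)=0.0000, V(4,1)=0.0000, V(4,2)=0.0000, V(4,3)=34.9683, V(4,4)=95.2116
(3,0): S=68.6080. Δ = (V_up−V_dn)/(S_up−S_dn) = (0.0000−0.0000)/(76.8410−54.8864) = 0.0000. V = [p*·0.0000 + (1−p*)·0.0000]/1.02 = 0.0000. B = V − Δ·S = 0.0000.
(3,1): S=96.0512. Δ = (V_up−V_dn)/(S_up−S_dn) = (0.0000−0.0000)/(107.5773−76.8410) = 0.0000. V = [p*·0.0000 + (1−p*)·0.0000]/1.02 = 0.0000. B = V − Δ·S = 0.0000.
(3,2): S=134.4717. Δ = (V_up−V_dn)/(S_up−S_dn) = (34.9683−0.0000)/(150.6083−107.5773) = 0.8126. V = [p*·34.9683 + (1−p*)·0.0000]/1.02 = 23.5693. B = V − Δ·S = -85.7066.
(3,3): S=188.2604. Δ = (V_up−V_dn)/(S_up−S_dn) = (95.2116−34.9683)/(210.8516−150.6083) = 1.0000. V = [p*·95.2116 + (1−p*)·34.9683]/1.02 = 74.8878. B = V − Δ·S = -113.3725.
(2,0): S=85.7600. Δ = (V_up−V_dn)/(S_up−S_dn) = (0.0000−0.0000)/(96.0512−68.6080) = 0.0000. V = [p*·0.0000 + (1−p*)·0.0000]/1.02 = 0.0000. B = V − Δ·S = 0.0000.
(2,1): S=120.0640. Δ = (V_up−V_dn)/(S_up−S_dn) = (23.5693−0.0000)/(134.4717−96.0512) = 0.6135. V = [p*·23.5693 + (1−p*)·0.0000]/1.02 = 15.8862. B = V − Δ·S = -57.7679.
(2,2): S=168.0896. Δ = (V_up−V_dn)/(S_up−S_dn) = (74.8878−23.5693)/(188.2604−134.4717) = 0.9541. V = [p*·74.8878 + (1−p*)·23.5693]/1.02 = 57.6968. B = V − Δ·S = -102.6735.
(1,0): S=107.2000. Δ = (V_up−V_dn)/(S_up−S_dn) = (15.8862−0.0000)/(120.0640−85.7600) = 0.4631. V = [p*·15.8862 + (1−p*)·0.0000]/1.02 = 10.7076. B = V − Δ·S = -38.9367.
(1,1): S=150.0800. Δ = (V_up−V_dn)/(S_up−S_dn) = (57.6968−15.8862)/(168.0896−120.0640) = 0.8706. V = [p*·57.6968 + (1−p*)·15.8862]/1.02 = 43.7559. B = V − Δ·S = -86.9024.
(0,0): S=134.0000. Δ = (V_up−V_dn)/(S_up−S_dn) = (43.7559−10.7076)/(150.0800−107.2000) = 0.7707. V = [p*·43.7559 + (1−p*)·10.7076]/1.02 = 32.7728. B = V − Δ·S = -70.5031.
Each (Δ,B) replicates both successor values, so the strategy is self-financing and V0 is arbitrage-free.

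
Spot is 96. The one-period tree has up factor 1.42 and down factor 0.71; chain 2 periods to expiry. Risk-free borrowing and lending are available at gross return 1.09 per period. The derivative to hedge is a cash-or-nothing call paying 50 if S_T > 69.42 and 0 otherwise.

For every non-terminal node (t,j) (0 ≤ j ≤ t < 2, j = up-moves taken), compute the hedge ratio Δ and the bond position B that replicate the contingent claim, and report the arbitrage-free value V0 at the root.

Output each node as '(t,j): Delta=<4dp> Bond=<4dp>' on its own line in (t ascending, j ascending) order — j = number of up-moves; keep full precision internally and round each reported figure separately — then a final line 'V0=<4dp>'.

The replicating-portfolio and risk-neutral prices coincide; use p* = (1.09−0.71)/(1.42−0.71) = 0.5352 for the latter.
Terminal payoffs: V(2,0)=0.0000, V(2,1)=50.0000, V(2,2)=50.0000
(1,0): S=68.1600. Δ = (V_up−V_dn)/(S_up−S_dn) = (50.0000−0.0000)/(96.7872−48.3936) = 1.0332. V = [p*·50.0000 + (1−p*)·0.0000]/1.09 = 24.5510. B = V − Δ·S = -45.8716.
(1,1): S=136.3200. Δ = (V_up−V_dn)/(S_up−S_dn) = (50.0000−50.0000)/(193.5744−96.7872) = 0.0000. V = [p*·50.0000 + (1−p*)·50.0000]/1.09 = 45.8716. B = V − Δ·S = 45.8716.
(0,0): S=96.0000. Δ = (V_up−V_dn)/(S_up−S_dn) = (45.8716−24.5510)/(136.3200−68.1600) = 0.3128. V = [p*·45.8716 + (1−p*)·24.5510]/1.09 = 32.9927. B = V − Δ·S = 2.9637.
Each (Δ,B) replicates both successor values, so the strategy is self-financing and V0 is arbitrage-free.

(0,0): Delta=0.3128 Bond=2.9637
(1,0): Delta=1.0332 Bond=-45.8716
(1,1): Delta=0.0000 Bond=45.8716
V0=32.9927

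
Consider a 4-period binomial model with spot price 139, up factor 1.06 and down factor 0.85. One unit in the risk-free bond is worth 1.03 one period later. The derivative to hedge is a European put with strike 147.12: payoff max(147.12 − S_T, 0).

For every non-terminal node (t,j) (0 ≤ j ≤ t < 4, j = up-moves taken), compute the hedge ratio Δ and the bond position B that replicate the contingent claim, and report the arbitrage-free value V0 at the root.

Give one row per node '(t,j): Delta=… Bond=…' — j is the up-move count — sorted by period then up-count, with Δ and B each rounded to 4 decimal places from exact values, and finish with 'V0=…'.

(0,0): Delta=-0.4400 Bond=66.4776
(1,0): Delta=-1.0000 Bond=134.6356
(1,1): Delta=-0.3652 Bond=57.4447
(2,0): Delta=-1.0000 Bond=138.6747
(2,1): Delta=-1.0000 Bond=138.6747
(2,2): Delta=-0.2803 Bond=45.9169
(3,0): Delta=-1.0000 Bond=142.8350
(3,1): Delta=-1.0000 Bond=142.8350
(3,2): Delta=-1.0000 Bond=142.8350
(3,3): Delta=-0.1841 Bond=31.3710
V0=5.3173

No-arbitrage ⇒ martingale measure with p* = (R−d)/(u−d) = 0.8571.
At expiry t=4: V(4,0)=74.5611, V(4,1)=56.6348, V(4,2)=34.2797, V(4,3)=6.4015, V(4,4)=0.0000
(3,0): S=85.3634. Δ = (V_up−V_dn)/(S_up−S_dn) = (56.6348−74.5611)/(90.4852−72.5589) = -1.0000. V = [p*·56.6348 + (1−p*)·74.5611]/1.03 = 57.4716. B = V − Δ·S = 142.8350.
(3,1): S=106.4531. Δ = (V_up−V_dn)/(S_up−S_dn) = (34.2797−56.6348)/(112.8403−90.4852) = -1.0000. V = [p*·34.2797 + (1−p*)·56.6348]/1.03 = 36.3818. B = V − Δ·S = 142.8350.
(3,2): S=132.7533. Δ = (V_up−V_dn)/(S_up−S_dn) = (6.4015−34.2797)/(140.7185−112.8403) = -1.0000. V = [p*·6.4015 + (1−p*)·34.2797]/1.03 = 10.0816. B = V − Δ·S = 142.8350.
(3,3): S=165.5512. Δ = (V_up−V_dn)/(S_up−S_dn) = (0.0000−6.4015)/(175.4843−140.7185) = -0.1841. V = [p*·0.0000 + (1−p*)·6.4015]/1.03 = 0.8879. B = V − Δ·S = 31.3710.
(2,0): S=100.4275. Δ = (V_up−V_dn)/(S_up−S_dn) = (36.3818−57.4716)/(106.4531−85.3634) = -1.0000. V = [p*·36.3818 + (1−p*)·57.4716]/1.03 = 38.2472. B = V − Δ·S = 138.6747.
(2,1): S=125.2390. Δ = (V_up−V_dn)/(S_up−S_dn) = (10.0816−36.3818)/(132.7533−106.4532) = -1.0000. V = [p*·10.0816 + (1−p*)·36.3818]/1.03 = 13.4357. B = V − Δ·S = 138.6747.
(2,2): S=156.1804. Δ = (V_up−V_dn)/(S_up−S_dn) = (0.8879−10.0816)/(165.5512−132.7533) = -0.2803. V = [p*·0.8879 + (1−p*)·10.0816]/1.03 = 2.1371. B = V − Δ·S = 45.9169.
(1,0): S=118.1500. Δ = (V_up−V_dn)/(S_up−S_dn) = (13.4357−38.2472)/(125.2390−100.4275) = -1.0000. V = [p*·13.4357 + (1−p*)·38.2472]/1.03 = 16.4856. B = V − Δ·S = 134.6356.
(1,1): S=147.3400. Δ = (V_up−V_dn)/(S_up−S_dn) = (2.1371−13.4357)/(156.1804−125.2390) = -0.3652. V = [p*·2.1371 + (1−p*)·13.4357]/1.03 = 3.6420. B = V − Δ·S = 57.4447.
(0,0): S=139.0000. Δ = (V_up−V_dn)/(S_up−S_dn) = (3.6420−16.4856)/(147.3400−118.1500) = -0.4400. V = [p*·3.6420 + (1−p*)·16.4856]/1.03 = 5.3173. B = V − Δ·S = 66.4776.
Root portfolio cost Δ·139+B reproduces V0=5.3173.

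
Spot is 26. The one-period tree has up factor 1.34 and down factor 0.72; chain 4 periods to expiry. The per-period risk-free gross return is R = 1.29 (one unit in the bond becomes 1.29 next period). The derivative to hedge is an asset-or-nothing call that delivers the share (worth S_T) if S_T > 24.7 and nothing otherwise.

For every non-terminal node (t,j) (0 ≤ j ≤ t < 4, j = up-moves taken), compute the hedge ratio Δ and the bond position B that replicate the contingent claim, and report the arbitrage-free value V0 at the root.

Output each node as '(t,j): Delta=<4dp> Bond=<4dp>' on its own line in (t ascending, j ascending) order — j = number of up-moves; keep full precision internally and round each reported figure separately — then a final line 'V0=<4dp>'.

(0,0): Delta=1.1371 Bond=-3.8625
(1,0): Delta=1.9711 Bond=-20.5948
(1,1): Delta=1.0978 Bond=-3.6131
(2,0): Delta=0.0000 Bond=0.0000
(2,1): Delta=2.0640 Bond=-28.8978
(2,2): Delta=1.0523 Bond=-2.5349
(3,0): Delta=0.0000 Bond=0.0000
(3,1): Delta=0.0000 Bond=0.0000
(3,2): Delta=2.1613 Bond=-40.5482
(3,3): Delta=1.0000 Bond=0.0000
V0=25.7026

Risk-neutral probability p* = (R−d)/(u−d) = (1.29−0.72)/(1.34−0.72) = 0.9194.
At expiry t=4: V(4,0)=0.0000, V(4,1)=0.0000, V(4,2)=0.0000, V(4,3)=45.0423, V(4,4)=83.8287
Node (3,0) S=9.7044: V=(p*·0.0000+(1−p*)·0.0000)/1.29=0.0000; Δ=(0.0000−0.0000)/(13.0040−6.9872)=0.0000; B=V−Δ·S=0.0000
Node (3,1) S=18.0611: V=(p*·0.0000+(1−p*)·0.0000)/1.29=0.0000; Δ=(0.0000−0.0000)/(24.2018−13.0040)=0.0000; B=V−Δ·S=0.0000
Node (3,2) S=33.6136: V=(p*·45.0423+(1−p*)·0.0000)/1.29=32.1006; Δ=(45.0423−0.0000)/(45.0423−24.2018)=2.1613; B=V−Δ·S=-40.5482
Node (3,3) S=62.5587: V=(p*·83.8287+(1−p*)·45.0423)/1.29=62.5587; Δ=(83.8287−45.0423)/(83.8287−45.0423)=1.0000; B=V−Δ·S=0.0000
Node (2,0) S=13.4784: V=(p*·0.0000+(1−p*)·0.0000)/1.29=0.0000; Δ=(0.0000−0.0000)/(18.0611−9.7044)=0.0000; B=V−Δ·S=0.0000
Node (2,1) S=25.0848: V=(p*·32.1006+(1−p*)·0.0000)/1.29=22.8774; Δ=(32.1006−0.0000)/(33.6136−18.0611)=2.0640; B=V−Δ·S=-28.8978
Node (2,2) S=46.6856: V=(p*·62.5587+(1−p*)·32.1006)/1.29=46.5910; Δ=(62.5587−32.1006)/(62.5587−33.6136)=1.0523; B=V−Δ·S=-2.5349
Node (1,0) S=18.7200: V=(p*·22.8774+(1−p*)·0.0000)/1.29=16.3042; Δ=(22.8774−0.0000)/(25.0848−13.4784)=1.9711; B=V−Δ·S=-20.5948
Node (1,1) S=34.8400: V=(p*·46.5910+(1−p*)·22.8774)/1.29=34.6346; Δ=(46.5910−22.8774)/(46.6856−25.0848)=1.0978; B=V−Δ·S=-3.6131
Node (0,0) S=26.0000: V=(p*·34.6346+(1−p*)·16.3042)/1.29=25.7026; Δ=(34.6346−16.3042)/(34.8400−18.7200)=1.1371; B=V−Δ·S=-3.8625
Each (Δ,B) replicates both successor values, so the strategy is self-financing and V0 is arbitrage-free.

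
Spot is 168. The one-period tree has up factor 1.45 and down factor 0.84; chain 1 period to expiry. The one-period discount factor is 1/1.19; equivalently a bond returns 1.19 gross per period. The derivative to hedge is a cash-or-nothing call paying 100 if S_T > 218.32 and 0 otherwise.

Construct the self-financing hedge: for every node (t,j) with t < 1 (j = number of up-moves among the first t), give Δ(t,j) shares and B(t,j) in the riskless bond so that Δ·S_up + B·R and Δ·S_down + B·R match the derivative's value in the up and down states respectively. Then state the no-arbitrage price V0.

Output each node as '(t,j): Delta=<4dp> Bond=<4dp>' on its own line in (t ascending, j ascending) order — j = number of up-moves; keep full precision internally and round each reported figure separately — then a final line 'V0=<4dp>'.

The replicating-portfolio and risk-neutral prices coincide; use p* = (1.19−0.84)/(1.45−0.84) = 0.5738 for the latter.
Terminal payoffs: V(1,0)=0.0000, V(1,1)=100.0000
Node (0,0) S=168.0000: V=(p*·100.0000+(1−p*)·0.0000)/1.19=48.2160; Δ=(100.0000−0.0000)/(243.6000−141.1200)=0.9758; B=V−Δ·S=-115.7184
Root portfolio cost Δ·168+B reproduces V0=48.2160.

(0,0): Delta=0.9758 Bond=-115.7184
V0=48.2160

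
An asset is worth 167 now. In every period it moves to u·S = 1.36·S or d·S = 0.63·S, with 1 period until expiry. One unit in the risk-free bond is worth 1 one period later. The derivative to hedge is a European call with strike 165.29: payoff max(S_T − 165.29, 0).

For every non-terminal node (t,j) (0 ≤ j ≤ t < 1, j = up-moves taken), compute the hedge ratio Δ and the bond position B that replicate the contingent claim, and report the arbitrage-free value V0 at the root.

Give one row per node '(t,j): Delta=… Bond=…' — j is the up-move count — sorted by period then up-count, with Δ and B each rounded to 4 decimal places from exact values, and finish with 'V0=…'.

No-arbitrage ⇒ martingale measure with p* = (R−d)/(u−d) = 0.5068.
Terminal payoffs: V(1,0)=0.0000, V(1,1)=61.8300
(0,0): S=167.0000. Δ = (V_up−V_dn)/(S_up−S_dn) = (61.8300−0.0000)/(227.1200−105.2100) = 0.5072. V = [p*·61.8300 + (1−p*)·0.0000]/1 = 31.3385. B = V − Δ·S = -53.3601.
Each (Δ,B) replicates both successor values, so the strategy is self-financing and V0 is arbitrage-free.

(0,0): Delta=0.5072 Bond=-53.3601
V0=31.3385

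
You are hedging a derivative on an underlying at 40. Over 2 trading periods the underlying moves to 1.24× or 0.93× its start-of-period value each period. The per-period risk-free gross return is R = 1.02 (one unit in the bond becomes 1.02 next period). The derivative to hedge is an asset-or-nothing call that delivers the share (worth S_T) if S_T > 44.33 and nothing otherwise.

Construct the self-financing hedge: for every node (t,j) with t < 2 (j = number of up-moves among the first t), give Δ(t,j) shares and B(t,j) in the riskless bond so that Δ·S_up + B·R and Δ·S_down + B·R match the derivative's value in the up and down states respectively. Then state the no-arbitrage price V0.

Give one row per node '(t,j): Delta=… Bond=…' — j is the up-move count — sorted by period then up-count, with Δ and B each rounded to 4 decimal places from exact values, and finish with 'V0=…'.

Since d<R<u, set p* = (R−d)/(u−d) = 0.2903; price each node as the discounted p*-expectation of its children.
Terminal values V(2,·): V(2,0)=0.0000, V(2,1)=46.1280, V(2,2)=61.5040
Node (1,0) S=37.2000: V=(p*·46.1280+(1−p*)·0.0000)/1.02=13.1294; Δ=(46.1280−0.0000)/(46.1280−34.5960)=4.0000; B=V−Δ·S=-135.6706
Node (1,1) S=49.6000: V=(p*·61.5040+(1−p*)·46.1280)/1.02=49.6000; Δ=(61.5040−46.1280)/(61.5040−46.1280)=1.0000; B=V−Δ·S=0.0000
Node (0,0) S=40.0000: V=(p*·49.6000+(1−p*)·13.1294)/1.02=23.2526; Δ=(49.6000−13.1294)/(49.6000−37.2000)=2.9412; B=V−Δ·S=-94.3945
Root portfolio cost Δ·40+B reproduces V0=23.2526.

(0,0): Delta=2.9412 Bond=-94.3945
(1,0): Delta=4.0000 Bond=-135.6706
(1,1): Delta=1.0000 Bond=0.0000
V0=23.2526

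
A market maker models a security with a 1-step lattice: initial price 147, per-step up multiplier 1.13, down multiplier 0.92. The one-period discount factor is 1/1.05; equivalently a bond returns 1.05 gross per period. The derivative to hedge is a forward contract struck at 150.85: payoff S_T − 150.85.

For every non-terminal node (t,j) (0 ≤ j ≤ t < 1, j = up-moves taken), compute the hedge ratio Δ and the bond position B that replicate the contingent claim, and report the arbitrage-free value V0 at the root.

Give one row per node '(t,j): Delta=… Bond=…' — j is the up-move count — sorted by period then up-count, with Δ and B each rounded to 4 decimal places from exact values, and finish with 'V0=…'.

Since d<R<u, set p* = (R−d)/(u−d) = 0.6190; price each node as the discounted p*-expectation of its children.
At expiry t=1: V(1,0)=-15.6100, V(1,1)=15.2600
Node (0,0) S=147.0000: V=(p*·15.2600+(1−p*)·-15.6100)/1.05=3.3333; Δ=(15.2600−-15.6100)/(166.1100−135.2400)=1.0000; B=V−Δ·S=-143.6667
Each (Δ,B) replicates both successor values, so the strategy is self-financing and V0 is arbitrage-free.

(0,0): Delta=1.0000 Bond=-143.6667
V0=3.3333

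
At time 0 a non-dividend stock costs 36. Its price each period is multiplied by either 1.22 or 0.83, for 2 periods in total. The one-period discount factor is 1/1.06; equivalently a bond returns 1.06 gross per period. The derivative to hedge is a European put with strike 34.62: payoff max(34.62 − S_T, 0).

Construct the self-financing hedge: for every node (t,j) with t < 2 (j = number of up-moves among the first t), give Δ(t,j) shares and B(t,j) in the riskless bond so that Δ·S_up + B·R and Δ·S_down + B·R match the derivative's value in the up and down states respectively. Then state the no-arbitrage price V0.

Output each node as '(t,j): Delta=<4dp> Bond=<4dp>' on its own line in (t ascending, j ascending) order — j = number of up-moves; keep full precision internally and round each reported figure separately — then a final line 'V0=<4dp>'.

(0,0): Delta=-0.2707 Bond=11.2159
(1,0): Delta=-0.8427 Bond=28.9790
(1,1): Delta=0.0000 Bond=0.0000
V0=1.4709

No-arbitrage ⇒ martingale measure with p* = (R−d)/(u−d) = 0.5897.
Payoff layer (t=2): V(2,0)=9.8196, V(2,1)=0.0000, V(2,2)=0.0000
Node (1,0) S=29.8800: V=(p*·0.0000+(1−p*)·9.8196)/1.06=3.8005; Δ=(0.0000−9.8196)/(36.4536−24.8004)=-0.8427; B=V−Δ·S=28.9790
Node (1,1) S=43.9200: V=(p*·0.0000+(1−p*)·0.0000)/1.06=0.0000; Δ=(0.0000−0.0000)/(53.5824−36.4536)=0.0000; B=V−Δ·S=0.0000
Node (0,0) S=36.0000: V=(p*·0.0000+(1−p*)·3.8005)/1.06=1.4709; Δ=(0.0000−3.8005)/(43.9200−29.8800)=-0.2707; B=V−Δ·S=11.2159
Each (Δ,B) replicates both successor values, so the strategy is self-financing and V0 is arbitrage-free.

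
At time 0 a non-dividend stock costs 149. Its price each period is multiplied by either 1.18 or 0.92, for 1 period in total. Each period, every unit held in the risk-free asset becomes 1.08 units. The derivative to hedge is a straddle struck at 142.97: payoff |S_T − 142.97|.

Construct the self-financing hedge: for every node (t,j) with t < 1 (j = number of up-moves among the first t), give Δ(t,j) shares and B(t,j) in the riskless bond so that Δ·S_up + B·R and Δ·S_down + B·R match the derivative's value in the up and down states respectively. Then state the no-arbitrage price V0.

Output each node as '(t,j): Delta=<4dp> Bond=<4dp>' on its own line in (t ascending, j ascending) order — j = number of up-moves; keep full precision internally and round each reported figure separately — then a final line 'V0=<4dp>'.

(0,0): Delta=0.6959 Bond=-82.8768
V0=20.8155

No-arbitrage ⇒ martingale measure with p* = (R−d)/(u−d) = 0.6154.
Terminal values V(1,·): V(1,0)=5.8900, V(1,1)=32.8500
Node (0,0) S=149.0000: V=(p*·32.8500+(1−p*)·5.8900)/1.08=20.8155; Δ=(32.8500−5.8900)/(175.8200−137.0800)=0.6959; B=V−Δ·S=-82.8768
Root portfolio cost Δ·149+B reproduces V0=20.8155.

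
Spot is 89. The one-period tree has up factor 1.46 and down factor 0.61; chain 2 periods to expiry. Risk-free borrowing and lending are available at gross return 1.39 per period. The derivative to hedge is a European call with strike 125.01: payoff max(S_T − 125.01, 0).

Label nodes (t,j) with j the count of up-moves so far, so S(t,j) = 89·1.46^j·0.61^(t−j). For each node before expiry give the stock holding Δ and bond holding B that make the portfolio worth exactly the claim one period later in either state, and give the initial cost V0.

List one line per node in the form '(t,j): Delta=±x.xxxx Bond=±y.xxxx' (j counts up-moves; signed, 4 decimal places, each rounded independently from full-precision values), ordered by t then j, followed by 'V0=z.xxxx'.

Risk-neutral probability p* = (R−d)/(u−d) = (1.39−0.61)/(1.46−0.61) = 0.9176.
Terminal values V(2,·): V(2,0)=0.0000, V(2,1)=0.0000, V(2,2)=64.7024
(1,0): S=54.2900. Δ = (V_up−V_dn)/(S_up−S_dn) = (0.0000−0.0000)/(79.2634−33.1169) = 0.0000. V = [p*·0.0000 + (1−p*)·0.0000]/1.39 = 0.0000. B = V − Δ·S = 0.0000.
(1,1): S=129.9400. Δ = (V_up−V_dn)/(S_up−S_dn) = (64.7024−0.0000)/(189.7124−79.2634) = 0.5858. V = [p*·64.7024 + (1−p*)·0.0000]/1.39 = 42.7151. B = V − Δ·S = -33.4054.
(0,0): S=89.0000. Δ = (V_up−V_dn)/(S_up−S_dn) = (42.7151−0.0000)/(129.9400−54.2900) = 0.5646. V = [p*·42.7151 + (1−p*)·0.0000]/1.39 = 28.1995. B = V − Δ·S = -22.0535.
Self-financing check: at every node Δ·S+B equals the discounted successor values.

(0,0): Delta=0.5646 Bond=-22.0535
(1,0): Delta=0.0000 Bond=0.0000
(1,1): Delta=0.5858 Bond=-33.4054
V0=28.1995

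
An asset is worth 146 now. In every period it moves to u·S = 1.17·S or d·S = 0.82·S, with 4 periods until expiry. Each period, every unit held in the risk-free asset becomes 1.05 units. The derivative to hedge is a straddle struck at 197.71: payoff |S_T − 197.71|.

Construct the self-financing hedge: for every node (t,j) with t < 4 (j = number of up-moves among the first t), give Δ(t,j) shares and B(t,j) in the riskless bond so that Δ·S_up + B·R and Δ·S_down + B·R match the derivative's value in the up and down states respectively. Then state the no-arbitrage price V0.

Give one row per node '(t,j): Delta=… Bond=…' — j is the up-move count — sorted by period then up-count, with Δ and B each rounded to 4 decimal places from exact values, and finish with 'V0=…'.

(0,0): Delta=-0.2720 Bond=79.6502
(1,0): Delta=-1.0000 Bond=170.7893
(1,1): Delta=-0.0058 Bond=38.1597
(2,0): Delta=-1.0000 Bond=179.3288
(2,1): Delta=-1.0000 Bond=179.3288
(2,2): Delta=0.3578 Bond=-32.5903
(3,0): Delta=-1.0000 Bond=188.2952
(3,1): Delta=-1.0000 Bond=188.2952
(3,2): Delta=-1.0000 Bond=188.2952
(3,3): Delta=0.8542 Bond=-150.3147
V0=39.9388

Under the risk-neutral measure, an up-move has probability p* = (R−d)/(u−d) = 0.6571 and values discount at R = 1.05.
Terminal values V(4,·): V(4,0)=131.7002, V(4,1)=103.5253, V(4,2)=63.3245, V(4,3)=5.9649, V(4,4)=75.8775
(3,0): S=80.4997. Δ = (V_up−V_dn)/(S_up−S_dn) = (103.5253−131.7002)/(94.1847−66.0098) = -1.0000. V = [p*·103.5253 + (1−p*)·131.7002]/1.05 = 107.7955. B = V − Δ·S = 188.2952.
(3,1): S=114.8594. Δ = (V_up−V_dn)/(S_up−S_dn) = (63.3245−103.5253)/(134.3855−94.1847) = -1.0000. V = [p*·63.3245 + (1−p*)·103.5253]/1.05 = 73.4359. B = V − Δ·S = 188.2952.
(3,2): S=163.8847. Δ = (V_up−V_dn)/(S_up−S_dn) = (5.9649−63.3245)/(191.7451−134.3855) = -1.0000. V = [p*·5.9649 + (1−p*)·63.3245]/1.05 = 24.4105. B = V − Δ·S = 188.2952.
(3,3): S=233.8355. Δ = (V_up−V_dn)/(S_up−S_dn) = (75.8775−5.9649)/(273.5875−191.7451) = 0.8542. V = [p*·75.8775 + (1−p*)·5.9649]/1.05 = 49.4357. B = V − Δ·S = -150.3147.
(2,0): S=98.1704. Δ = (V_up−V_dn)/(S_up−S_dn) = (73.4359−107.7955)/(114.8594−80.4997) = -1.0000. V = [p*·73.4359 + (1−p*)·107.7955]/1.05 = 81.1584. B = V − Δ·S = 179.3288.
(2,1): S=140.0724. Δ = (V_up−V_dn)/(S_up−S_dn) = (24.4105−73.4359)/(163.8847−114.8594) = -1.0000. V = [p*·24.4105 + (1−p*)·73.4359]/1.05 = 39.2564. B = V − Δ·S = 179.3288.
(2,2): S=199.8594. Δ = (V_up−V_dn)/(S_up−S_dn) = (49.4357−24.4105)/(233.8355−163.8847) = 0.3578. V = [p*·49.4357 + (1−p*)·24.4105]/1.05 = 38.9101. B = V − Δ·S = -32.5903.
(1,0): S=119.7200. Δ = (V_up−V_dn)/(S_up−S_dn) = (39.2564−81.1584)/(140.0724−98.1704) = -1.0000. V = [p*·39.2564 + (1−p*)·81.1584]/1.05 = 51.0693. B = V − Δ·S = 170.7893.
(1,1): S=170.8200. Δ = (V_up−V_dn)/(S_up−S_dn) = (38.9101−39.2564)/(199.8594−140.0724) = -0.0058. V = [p*·38.9101 + (1−p*)·39.2564]/1.05 = 37.1703. B = V − Δ·S = 38.1597.
(0,0): S=146.0000. Δ = (V_up−V_dn)/(S_up−S_dn) = (37.1703−51.0693)/(170.8200−119.7200) = -0.2720. V = [p*·37.1703 + (1−p*)·51.0693]/1.05 = 39.9388. B = V − Δ·S = 79.6502.
Self-financing check: at every node Δ·S+B equals the discounted successor values.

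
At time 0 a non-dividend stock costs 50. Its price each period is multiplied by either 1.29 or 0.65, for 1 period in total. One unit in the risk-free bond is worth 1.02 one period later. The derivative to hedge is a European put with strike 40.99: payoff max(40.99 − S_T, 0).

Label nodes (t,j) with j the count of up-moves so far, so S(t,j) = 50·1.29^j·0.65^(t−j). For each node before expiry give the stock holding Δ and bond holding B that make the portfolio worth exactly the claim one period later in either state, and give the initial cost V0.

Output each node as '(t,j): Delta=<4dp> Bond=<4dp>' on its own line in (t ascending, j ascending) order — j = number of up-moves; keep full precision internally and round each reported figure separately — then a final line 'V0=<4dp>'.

Risk-neutral probability p* = (R−d)/(u−d) = (1.02−0.65)/(1.29−0.65) = 0.5781.
Payoff layer (t=1): V(1,0)=8.4900, V(1,1)=0.0000
(0,0): S=50.0000. Δ = (V_up−V_dn)/(S_up−S_dn) = (0.0000−8.4900)/(64.5000−32.5000) = -0.2653. V = [p*·0.0000 + (1−p*)·8.4900]/1.02 = 3.5115. B = V − Δ·S = 16.7771.
Self-financing check: at every node Δ·S+B equals the discounted successor values.

(0,0): Delta=-0.2653 Bond=16.7771
V0=3.5115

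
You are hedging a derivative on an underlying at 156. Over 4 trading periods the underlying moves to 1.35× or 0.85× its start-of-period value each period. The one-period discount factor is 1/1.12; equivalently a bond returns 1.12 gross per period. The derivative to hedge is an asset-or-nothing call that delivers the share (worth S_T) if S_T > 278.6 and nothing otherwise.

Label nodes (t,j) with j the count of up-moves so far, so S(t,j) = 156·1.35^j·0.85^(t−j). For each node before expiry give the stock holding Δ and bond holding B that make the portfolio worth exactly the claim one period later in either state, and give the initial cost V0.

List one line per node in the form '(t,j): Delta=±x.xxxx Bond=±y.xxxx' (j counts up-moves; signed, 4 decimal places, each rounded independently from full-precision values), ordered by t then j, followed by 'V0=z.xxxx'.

Risk-neutral probability p* = (R−d)/(u−d) = (1.12−0.85)/(1.35−0.85) = 0.5400.
Payoff layer (t=4): V(4,0)=0.0000, V(4,1)=0.0000, V(4,2)=0.0000, V(4,3)=326.2457, V(4,4)=518.1550
(3,0): S=95.8035. Δ = (V_up−V_dn)/(S_up−S_dn) = (0.0000−0.0000)/(129.3347−81.4330) = 0.0000. V = [p*·0.0000 + (1−p*)·0.0000]/1.12 = 0.0000. B = V − Δ·S = 0.0000.
(3,1): S=152.1585. Δ = (V_up−V_dn)/(S_up−S_dn) = (0.0000−0.0000)/(205.4140−129.3347) = 0.0000. V = [p*·0.0000 + (1−p*)·0.0000]/1.12 = 0.0000. B = V − Δ·S = 0.0000.
(3,2): S=241.6635. Δ = (V_up−V_dn)/(S_up−S_dn) = (326.2457−0.0000)/(326.2457−205.4140) = 2.7000. V = [p*·326.2457 + (1−p*)·0.0000]/1.12 = 157.2970. B = V − Δ·S = -495.1944.
(3,3): S=383.8185. Δ = (V_up−V_dn)/(S_up−S_dn) = (518.1550−326.2457)/(518.1550−326.2457) = 1.0000. V = [p*·518.1550 + (1−p*)·326.2457]/1.12 = 383.8185. B = V − Δ·S = 0.0000.
(2,0): S=112.7100. Δ = (V_up−V_dn)/(S_up−S_dn) = (0.0000−0.0000)/(152.1585−95.8035) = 0.0000. V = [p*·0.0000 + (1−p*)·0.0000]/1.12 = 0.0000. B = V − Δ·S = 0.0000.
(2,1): S=179.0100. Δ = (V_up−V_dn)/(S_up−S_dn) = (157.2970−0.0000)/(241.6635−152.1585) = 1.7574. V = [p*·157.2970 + (1−p*)·0.0000]/1.12 = 75.8396. B = V − Δ·S = -238.7544.
(2,2): S=284.3100. Δ = (V_up−V_dn)/(S_up−S_dn) = (383.8185−157.2970)/(383.8185−241.6635) = 1.5935. V = [p*·383.8185 + (1−p*)·157.2970]/1.12 = 249.6595. B = V − Δ·S = -203.3834.
(1,0): S=132.6000. Δ = (V_up−V_dn)/(S_up−S_dn) = (75.8396−0.0000)/(179.0100−112.7100) = 1.1439. V = [p*·75.8396 + (1−p*)·0.0000]/1.12 = 36.5655. B = V − Δ·S = -115.1138.
(1,1): S=210.6000. Δ = (V_up−V_dn)/(S_up−S_dn) = (249.6595−75.8396)/(284.3100−179.0100) = 1.6507. V = [p*·249.6595 + (1−p*)·75.8396]/1.12 = 151.5200. B = V − Δ·S = -196.1197.
(0,0): S=156.0000. Δ = (V_up−V_dn)/(S_up−S_dn) = (151.5200−36.5655)/(210.6000−132.6000) = 1.4738. V = [p*·151.5200 + (1−p*)·36.5655]/1.12 = 88.0723. B = V − Δ·S = -141.8366.
Check: Δ(0,0)·S0 + B(0,0) = 88.0723 = V0.

(0,0): Delta=1.4738 Bond=-141.8366
(1,0): Delta=1.1439 Bond=-115.1138
(1,1): Delta=1.6507 Bond=-196.1197
(2,0): Delta=0.0000 Bond=0.0000
(2,1): Delta=1.7574 Bond=-238.7544
(2,2): Delta=1.5935 Bond=-203.3834
(3,0): Delta=0.0000 Bond=0.0000
(3,1): Delta=0.0000 Bond=0.0000
(3,2): Delta=2.7000 Bond=-495.1944
(3,3): Delta=1.0000 Bond=0.0000
V0=88.0723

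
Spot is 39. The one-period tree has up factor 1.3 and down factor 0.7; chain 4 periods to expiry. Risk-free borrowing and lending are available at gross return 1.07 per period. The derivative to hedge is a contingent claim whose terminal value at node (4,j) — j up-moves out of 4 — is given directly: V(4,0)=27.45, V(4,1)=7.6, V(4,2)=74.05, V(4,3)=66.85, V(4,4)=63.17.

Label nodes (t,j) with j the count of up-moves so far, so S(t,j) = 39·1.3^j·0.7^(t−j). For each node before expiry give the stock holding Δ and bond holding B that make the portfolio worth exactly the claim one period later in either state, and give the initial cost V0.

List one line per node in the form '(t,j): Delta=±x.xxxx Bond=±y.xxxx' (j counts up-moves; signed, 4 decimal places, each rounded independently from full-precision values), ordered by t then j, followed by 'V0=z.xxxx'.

(0,0): Delta=0.4512 Bond=27.9084
(1,0): Delta=1.3737 Bond=4.6786
(1,1): Delta=0.1424 Bond=45.5165
(2,0): Delta=2.7198 Bond=-20.7185
(2,1): Delta=0.9231 Bond=20.9971
(2,2): Delta=-0.1189 Bond=65.9250
(3,0): Delta=-2.4732 Bond=47.2975
(3,1): Delta=4.4580 Bond=-65.3505
(3,2): Delta=-0.2601 Bond=77.0561
(3,3): Delta=-0.0716 Bond=66.4891
V0=45.5057

Under the risk-neutral measure, an up-move has probability p* = (R−d)/(u−d) = 0.6167 and values discount at R = 1.07.
Terminal values V(4,·): V(4,0)=27.4500, V(4,1)=7.6000, V(4,2)=74.0500, V(4,3)=66.8500, V(4,4)=63.1700
(3,0): S=13.3770. Δ = (V_up−V_dn)/(S_up−S_dn) = (7.6000−27.4500)/(17.3901−9.3639) = -2.4732. V = [p*·7.6000 + (1−p*)·27.4500]/1.07 = 14.2142. B = V − Δ·S = 47.2975.
(3,1): S=24.8430. Δ = (V_up−V_dn)/(S_up−S_dn) = (74.0500−7.6000)/(32.2959−17.3901) = 4.4580. V = [p*·74.0500 + (1−p*)·7.6000]/1.07 = 45.3995. B = V − Δ·S = -65.3505.
(3,2): S=46.1370. Δ = (V_up−V_dn)/(S_up−S_dn) = (66.8500−74.0500)/(59.9781−32.2959) = -0.2601. V = [p*·66.8500 + (1−p*)·74.0500]/1.07 = 65.0561. B = V − Δ·S = 77.0561.
(3,3): S=85.6830. Δ = (V_up−V_dn)/(S_up−S_dn) = (63.1700−66.8500)/(111.3879−59.9781) = -0.0716. V = [p*·63.1700 + (1−p*)·66.8500]/1.07 = 60.3558. B = V − Δ·S = 66.4891.
(2,0): S=19.1100. Δ = (V_up−V_dn)/(S_up−S_dn) = (45.3995−14.2142)/(24.8430−13.3770) = 2.7198. V = [p*·45.3995 + (1−p*)·14.2142]/1.07 = 31.2571. B = V − Δ·S = -20.7185.
(2,1): S=35.4900. Δ = (V_up−V_dn)/(S_up−S_dn) = (65.0561−45.3995)/(46.1370−24.8430) = 0.9231. V = [p*·65.0561 + (1−p*)·45.3995]/1.07 = 53.7580. B = V − Δ·S = 20.9971.
(2,2): S=65.9100. Δ = (V_up−V_dn)/(S_up−S_dn) = (60.3558−65.0561)/(85.6830−46.1370) = -0.1189. V = [p*·60.3558 + (1−p*)·65.0561]/1.07 = 58.0912. B = V − Δ·S = 65.9250.
(1,0): S=27.3000. Δ = (V_up−V_dn)/(S_up−S_dn) = (53.7580−31.2571)/(35.4900−19.1100) = 1.3737. V = [p*·53.7580 + (1−p*)·31.2571]/1.07 = 42.1801. B = V − Δ·S = 4.6786.
(1,1): S=50.7000. Δ = (V_up−V_dn)/(S_up−S_dn) = (58.0912−53.7580)/(65.9100−35.4900) = 0.1424. V = [p*·58.0912 + (1−p*)·53.7580]/1.07 = 52.7384. B = V − Δ·S = 45.5165.
(0,0): S=39.0000. Δ = (V_up−V_dn)/(S_up−S_dn) = (52.7384−42.1801)/(50.7000−27.3000) = 0.4512. V = [p*·52.7384 + (1−p*)·42.1801]/1.07 = 45.5057. B = V − Δ·S = 27.9084.
Check: Δ(0,0)·S0 + B(0,0) = 45.5057 = V0.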